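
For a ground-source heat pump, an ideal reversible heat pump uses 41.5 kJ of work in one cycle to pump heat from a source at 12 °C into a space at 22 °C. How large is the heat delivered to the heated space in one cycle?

Q_H ≈ 1220 kJ

T_H = 22 °C → 22 + 273.15 = 295.15 K.
T_C = 12 °C → 12 + 273.15 = 285.15 K.
Reversible heating COP: COP_HP = T_H/(T_H − T_C) = 295.15/10.00 = 29.5150.
Q_H = COP_HP · W = 29.5150 × 41.5 = 1220 kJ.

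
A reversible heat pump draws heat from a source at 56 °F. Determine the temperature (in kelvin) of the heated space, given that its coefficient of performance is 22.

T_C = 56 °F → (56 − 32) × 5/9 = 13.33 °C = 286.48 K.
COP_HP = T_H/(T_H − T_C) ⇒ T_H = T_C·COP_HP/(COP_HP − 1) = 286.48 × 22/(22 − 1) = 300.1 K.

T_H ≈ 300.1 K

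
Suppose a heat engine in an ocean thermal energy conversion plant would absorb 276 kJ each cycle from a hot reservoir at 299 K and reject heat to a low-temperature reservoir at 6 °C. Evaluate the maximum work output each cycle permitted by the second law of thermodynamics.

W_max ≈ 18.3 kJ

T_C = 6 °C → 6 + 273.15 = 279.15 K.
By the Carnot theorem, η_max = 1 − T_C/T_H = 1 − 279.15/299.00 = 0.0664.
W_max = η_max · Q_H = 0.0664 × 276 = 18.3 kJ.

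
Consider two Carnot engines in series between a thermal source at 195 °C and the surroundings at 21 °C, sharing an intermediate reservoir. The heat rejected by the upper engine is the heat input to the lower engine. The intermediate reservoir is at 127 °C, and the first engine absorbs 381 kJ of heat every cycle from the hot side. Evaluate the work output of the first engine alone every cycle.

W₁ ≈ 55.34 kJ

T_H = 195 °C → 195 + 273.15 = 468.15 K.
T_C = 21 °C → 21 + 273.15 = 294.15 K.
T_m = 127 °C → 127 + 273.15 = 400.15 K.
First-stage efficiency η₁ = 1 − T_m/T_H = 1 − 400.15/468.15 = 0.1453.
W₁ = η₁·Q_H = 0.1453 × 381 = 55.34 kJ.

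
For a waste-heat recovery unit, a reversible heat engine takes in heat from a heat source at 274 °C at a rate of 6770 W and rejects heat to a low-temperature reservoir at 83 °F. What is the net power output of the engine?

T_H = 274 °C → 274 + 273.15 = 547.15 K.
T_C = 83 °F → (83 − 32) × 5/9 = 28.33 °C = 301.48 K.
Carnot efficiency: η = 1 − T_C/T_H = 1 − 301.48/547.15 = 0.4490.
W = η·Q_H = 0.4490 × 6770 = 3040 W.

Ẇ ≈ 3040 W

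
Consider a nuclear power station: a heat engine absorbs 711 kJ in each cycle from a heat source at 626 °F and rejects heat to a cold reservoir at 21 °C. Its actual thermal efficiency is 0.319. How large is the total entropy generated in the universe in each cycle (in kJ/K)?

ΔS_univ ≈ 0.467 kJ/K

T_H = 626 °F → (626 − 32) × 5/9 = 330.00 °C = 603.15 K.
T_C = 21 °C → 21 + 273.15 = 294.15 K.
W = η·Q_H = 0.319 × 711 = 226.8 kJ, so Q_C = Q_H − W = 484.2 kJ.
The hot reservoir loses entropy Q_H/T_H = 711/603.15 = 1.179 kJ/K; the cold reservoir gains Q_C/T_C = 484.2/294.15 = 1.646 kJ/K.
ΔS_univ = −Q_H/T_H + Q_C/T_C = 0.467 kJ/K (> 0, since η = 0.319 < η_Carnot = 0.512).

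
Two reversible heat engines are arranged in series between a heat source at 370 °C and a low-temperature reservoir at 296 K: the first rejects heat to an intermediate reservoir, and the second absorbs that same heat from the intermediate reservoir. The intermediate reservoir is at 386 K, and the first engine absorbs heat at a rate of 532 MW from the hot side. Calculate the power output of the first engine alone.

T_H = 370 °C → 370 + 273.15 = 643.15 K.
First-stage efficiency η₁ = 1 − T_m/T_H = 1 − 386.00/643.15 = 0.3998.
W₁ = η₁·Q_H = 0.3998 × 532 = 213 MW.

Ẇ₁ ≈ 213 MW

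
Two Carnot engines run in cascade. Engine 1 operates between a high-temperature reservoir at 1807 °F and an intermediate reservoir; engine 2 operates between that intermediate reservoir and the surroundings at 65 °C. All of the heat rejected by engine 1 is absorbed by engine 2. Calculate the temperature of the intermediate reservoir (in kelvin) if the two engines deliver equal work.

T_H = 1807 °F → (1807 − 32) × 5/9 = 986.11 °C = 1259.26 K.
T_C = 65 °C → 65 + 273.15 = 338.15 K.
For reversible stages Q_m = Q_H·(T_m/T_H). Setting W₁ = Q_H(1 − T_m/T_H) equal to W₂ = Q_m(1 − T_C/T_m) = Q_H·(T_m − T_C)/T_H gives T_H − T_m = T_m − T_C, so T_m = (T_H + T_C)/2 = (1259.26 + 338.15)/2 = 799 K.

T_m ≈ 799 K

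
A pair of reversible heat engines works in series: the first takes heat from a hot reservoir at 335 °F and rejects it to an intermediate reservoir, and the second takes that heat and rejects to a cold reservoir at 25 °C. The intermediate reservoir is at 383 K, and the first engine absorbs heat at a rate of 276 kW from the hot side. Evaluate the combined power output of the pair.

Ẇ_total ≈ 89.6 kW

T_H = 335 °F → (335 − 32) × 5/9 = 168.33 °C = 441.48 K.
T_C = 25 °C → 25 + 273.15 = 298.15 K.
Two reversible stages in series are equivalent to a single Carnot engine between T_H and T_C, so η_total = 1 − T_C/T_H = 1 − 298.15/441.48 = 0.3247.
W_total = η_total · Q_H = 0.3247 × 276 = 89.6 kW.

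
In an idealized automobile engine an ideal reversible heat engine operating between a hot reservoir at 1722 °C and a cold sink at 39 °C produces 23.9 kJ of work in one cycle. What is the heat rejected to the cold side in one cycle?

T_H = 1722 °C → 1722 + 273.15 = 1995.15 K.
T_C = 39 °C → 39 + 273.15 = 312.15 K.
For a reversible engine, η = 1 − T_C/T_H = 1 − 312.15/1995.15 = 0.8435.
Since Q_C/Q_H = T_C/T_H and Q_H = W/η, Q_C = W·T_C/(T_H − T_C) = 23.9 × 312.15/1683.00 = 4.433 kJ.

Q_C ≈ 4.433 kJ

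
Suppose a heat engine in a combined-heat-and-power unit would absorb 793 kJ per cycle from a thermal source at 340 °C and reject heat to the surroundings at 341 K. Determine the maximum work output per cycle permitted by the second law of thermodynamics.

W_max ≈ 352 kJ

T_H = 340 °C → 340 + 273.15 = 613.15 K.
The second-law ceiling is the Carnot efficiency, η_max = 1 − T_C/T_H = 1 − 341.00/613.15 = 0.4439.
W_max = η_max · Q_H = 0.4439 × 793 = 352 kJ.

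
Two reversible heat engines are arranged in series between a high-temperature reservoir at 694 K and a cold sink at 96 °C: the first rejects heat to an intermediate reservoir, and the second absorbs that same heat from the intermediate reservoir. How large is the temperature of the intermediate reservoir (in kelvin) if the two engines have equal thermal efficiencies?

T_m ≈ 506 K

T_C = 96 °C → 96 + 273.15 = 369.15 K.
Equal efficiencies require 1 − T_m/T_H = 1 − T_C/T_m, i.e. T_m/T_H = T_C/T_m, so T_m = √(T_H·T_C) = √(694.00 × 369.15) = 506 K.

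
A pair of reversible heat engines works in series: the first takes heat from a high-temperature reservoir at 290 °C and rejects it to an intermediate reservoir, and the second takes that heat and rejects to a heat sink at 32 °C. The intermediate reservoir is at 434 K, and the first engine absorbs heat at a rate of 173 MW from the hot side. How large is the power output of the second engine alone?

Ẇ₂ ≈ 39.6 MW

T_H = 290 °C → 290 + 273.15 = 563.15 K.
T_C = 32 °C → 32 + 273.15 = 305.15 K.
Heat entering the second stage: Q_m = Q_H·(T_m/T_H) = 173 × 434.00/563.15 = 133 MW.
Second-stage efficiency η₂ = 1 − T_C/T_m = 1 − 305.15/434.00 = 0.2969, so W₂ = η₂·Q_m = 39.6 MW.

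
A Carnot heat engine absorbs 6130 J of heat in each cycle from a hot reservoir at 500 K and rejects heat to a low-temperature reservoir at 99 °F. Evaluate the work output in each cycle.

W ≈ 2325 J

T_C = 99 °F → (99 − 32) × 5/9 = 37.22 °C = 310.37 K.
The Carnot efficiency is η = 1 − T_C/T_H = 1 − 310.37/500.00 = 0.3793.
W = η·Q_H = 0.3793 × 6130 = 2325 J.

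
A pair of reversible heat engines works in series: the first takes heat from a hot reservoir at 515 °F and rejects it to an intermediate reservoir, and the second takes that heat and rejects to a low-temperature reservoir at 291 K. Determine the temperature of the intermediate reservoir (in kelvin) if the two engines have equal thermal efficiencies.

T_m ≈ 397 K

T_H = 515 °F → (515 − 32) × 5/9 = 268.33 °C = 541.48 K.
Equal efficiencies require 1 − T_m/T_H = 1 − T_C/T_m, i.e. T_m/T_H = T_C/T_m, so T_m = √(T_H·T_C) = √(541.48 × 291.00) = 397 K.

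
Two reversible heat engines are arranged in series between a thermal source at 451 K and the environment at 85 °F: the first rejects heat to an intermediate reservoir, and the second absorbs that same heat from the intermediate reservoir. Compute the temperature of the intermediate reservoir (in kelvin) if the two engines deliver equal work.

T_C = 85 °F → (85 − 32) × 5/9 = 29.44 °C = 302.59 K.
For reversible stages Q_m = Q_H·(T_m/T_H). Setting W₁ = Q_H(1 − T_m/T_H) equal to W₂ = Q_m(1 − T_C/T_m) = Q_H·(T_m − T_C)/T_H gives T_H − T_m = T_m − T_C, so T_m = (T_H + T_C)/2 = (451.00 + 302.59)/2 = 377 K.

T_m ≈ 377 K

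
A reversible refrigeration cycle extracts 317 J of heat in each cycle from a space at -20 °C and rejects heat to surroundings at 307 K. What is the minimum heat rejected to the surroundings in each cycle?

T_C = -20 °C → -20 + 273.15 = 253.15 K.
For a reversible cycle Q_H/Q_C = T_H/T_C, so Q_H = Q_C·T_H/T_C = 317 × 307.00/253.15 = 384 J.

Q_H ≈ 384 J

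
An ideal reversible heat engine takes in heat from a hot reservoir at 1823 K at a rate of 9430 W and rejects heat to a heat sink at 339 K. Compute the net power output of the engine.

Carnot efficiency: η = 1 − T_C/T_H = 1 − 339.00/1823.00 = 0.8140.
W = η·Q_H = 0.8140 × 9430 = 7680 W.

Ẇ ≈ 7680 W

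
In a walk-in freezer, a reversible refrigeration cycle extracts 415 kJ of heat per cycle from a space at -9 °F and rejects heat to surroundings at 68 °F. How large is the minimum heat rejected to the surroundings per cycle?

T_H = 68 °F → (68 − 32) × 5/9 = 20.00 °C = 293.15 K.
T_C = -9 °F → (-9 − 32) × 5/9 = -22.78 °C = 250.37 K.
For a reversible cycle Q_H/Q_C = T_H/T_C, so Q_H = Q_C·T_H/T_C = 415 × 293.15/250.37 = 485.9 kJ.

Q_H ≈ 485.9 kJ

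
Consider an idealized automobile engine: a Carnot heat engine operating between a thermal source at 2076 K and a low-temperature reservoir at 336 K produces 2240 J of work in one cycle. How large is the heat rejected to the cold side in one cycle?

Q_C ≈ 432.6 J

The Carnot efficiency is η = 1 − T_C/T_H = 1 − 336.00/2076.00 = 0.8382.
Since Q_C/Q_H = T_C/T_H and Q_H = W/η, Q_C = W·T_C/(T_H − T_C) = 2240 × 336.00/1740.00 = 432.6 J.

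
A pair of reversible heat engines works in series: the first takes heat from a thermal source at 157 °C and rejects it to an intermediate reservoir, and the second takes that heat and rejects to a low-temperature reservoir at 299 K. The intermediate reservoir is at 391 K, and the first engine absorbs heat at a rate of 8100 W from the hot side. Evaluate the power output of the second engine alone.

Ẇ₂ ≈ 1730 W

T_H = 157 °C → 157 + 273.15 = 430.15 K.
Heat entering the second stage: Q_m = Q_H·(T_m/T_H) = 8100 × 391.00/430.15 = 7360 W.
Second-stage efficiency η₂ = 1 − T_C/T_m = 1 − 299.00/391.00 = 0.2353, so W₂ = η₂·Q_m = 1730 W.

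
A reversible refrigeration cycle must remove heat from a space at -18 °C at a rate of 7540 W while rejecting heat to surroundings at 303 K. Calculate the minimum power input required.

Ẇ_in ≈ 1410 W

T_C = -18 °C → -18 + 273.15 = 255.15 K.
For a reversible refrigerator, COP_R = T_C/(T_H − T_C) = 255.15/47.85 = 5.3323.
W = Q_C/COP_R = 7540/5.3323 = 1410 W.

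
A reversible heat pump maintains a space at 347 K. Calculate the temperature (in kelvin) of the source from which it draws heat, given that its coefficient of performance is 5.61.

COP_HP = T_H/(T_H − T_C) ⇒ T_C = T_H·(COP_HP − 1)/COP_HP = 347.00 × (5.61 − 1)/5.61 = 285 K.

T_C ≈ 285 K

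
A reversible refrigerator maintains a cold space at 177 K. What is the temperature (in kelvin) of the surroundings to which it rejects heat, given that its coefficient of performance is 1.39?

T_H ≈ 304 K

COP_R = T_C/(T_H − T_C) ⇒ T_H = T_C·(1 + 1/COP_R) = 177.00 × (1 + 1/1.39) = 304 K.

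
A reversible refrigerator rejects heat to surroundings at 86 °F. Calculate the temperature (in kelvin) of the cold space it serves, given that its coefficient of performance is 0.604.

T_H = 86 °F → (86 − 32) × 5/9 = 30.00 °C = 303.15 K.
COP_R = T_C/(T_H − T_C) ⇒ T_C = T_H·COP_R/(1 + COP_R) = 303.15 × 0.604/(1 + 0.604) = 114.2 K.

T_C ≈ 114.2 K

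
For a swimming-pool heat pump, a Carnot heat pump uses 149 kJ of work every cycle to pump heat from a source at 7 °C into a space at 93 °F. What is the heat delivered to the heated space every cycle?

Q_H ≈ 1700 kJ

T_H = 93 °F → (93 − 32) × 5/9 = 33.89 °C = 307.04 K.
T_C = 7 °C → 7 + 273.15 = 280.15 K.
The Carnot heat-pump COP is COP_HP = T_H/(T_H − T_C) = 307.04/26.89 = 11.4188.
Q_H = COP_HP · W = 11.4188 × 149 = 1700 kJ.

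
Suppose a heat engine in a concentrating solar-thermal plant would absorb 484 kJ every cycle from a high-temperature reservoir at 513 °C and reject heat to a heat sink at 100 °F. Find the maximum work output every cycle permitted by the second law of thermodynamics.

T_H = 513 °C → 513 + 273.15 = 786.15 K.
T_C = 100 °F → (100 − 32) × 5/9 = 37.78 °C = 310.93 K.
By the Carnot theorem, η_max = 1 − T_C/T_H = 1 − 310.93/786.15 = 0.6045.
W_max = η_max · Q_H = 0.6045 × 484 = 292.6 kJ.

W_max ≈ 292.6 kJ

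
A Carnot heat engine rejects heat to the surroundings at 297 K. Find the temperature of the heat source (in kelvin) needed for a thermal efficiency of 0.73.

From η = 1 − T_C/T_H, solving for T_H gives T_H = T_C/(1 − η) = 297.00/(1 − 0.73) = 1100 K.

T_H ≈ 1100 K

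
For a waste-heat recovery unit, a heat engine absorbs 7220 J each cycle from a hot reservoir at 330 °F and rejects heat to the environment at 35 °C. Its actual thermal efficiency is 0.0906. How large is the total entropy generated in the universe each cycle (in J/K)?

ΔS_univ ≈ 4.85 J/K

T_H = 330 °F → (330 − 32) × 5/9 = 165.56 °C = 438.71 K.
T_C = 35 °C → 35 + 273.15 = 308.15 K.
W = η·Q_H = 0.0906 × 7220 = 654.1 J, so Q_C = Q_H − W = 6566 J.
The hot reservoir loses entropy Q_H/T_H = 7220/438.71 = 16.46 J/K; the cold reservoir gains Q_C/T_C = 6566/308.15 = 21.31 J/K.
ΔS_univ = −Q_H/T_H + Q_C/T_C = 4.85 J/K (> 0, since η = 0.0906 < η_Carnot = 0.298).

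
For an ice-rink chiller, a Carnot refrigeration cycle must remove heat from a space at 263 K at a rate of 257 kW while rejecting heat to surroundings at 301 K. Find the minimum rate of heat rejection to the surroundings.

Q̇_H ≈ 294.1 kW

For a reversible cycle Q_H/Q_C = T_H/T_C, so Q_H = Q_C·T_H/T_C = 257 × 301.00/263.00 = 294.1 kW.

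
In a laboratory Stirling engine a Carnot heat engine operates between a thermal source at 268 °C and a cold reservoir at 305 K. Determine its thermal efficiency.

T_H = 268 °C → 268 + 273.15 = 541.15 K.
η_rev = 1 − T_C/T_H = 1 − 305.00/541.15 = 0.4364.

η ≈ 0.4364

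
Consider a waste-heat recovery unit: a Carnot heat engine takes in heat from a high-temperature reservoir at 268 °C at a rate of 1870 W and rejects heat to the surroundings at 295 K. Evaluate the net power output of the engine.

T_H = 268 °C → 268 + 273.15 = 541.15 K.
η_rev = 1 − T_C/T_H = 1 − 295.00/541.15 = 0.4549.
W = η·Q_H = 0.4549 × 1870 = 850.6 W.

Ẇ ≈ 850.6 W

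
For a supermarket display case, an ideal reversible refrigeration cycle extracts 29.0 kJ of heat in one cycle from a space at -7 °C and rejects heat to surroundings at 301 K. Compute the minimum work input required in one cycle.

W_in ≈ 3.80 kJ

T_C = -7 °C → -7 + 273.15 = 266.15 K.
The reversible coefficient of performance is COP_R = T_C/(T_H − T_C) = 266.15/34.85 = 7.6370.
W = Q_C/COP_R = 29.0/7.6370 = 3.80 kJ.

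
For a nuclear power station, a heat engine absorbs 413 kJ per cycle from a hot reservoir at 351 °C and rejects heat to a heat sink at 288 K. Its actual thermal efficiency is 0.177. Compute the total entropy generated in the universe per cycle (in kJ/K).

ΔS_univ ≈ 0.519 kJ/K

T_H = 351 °C → 351 + 273.15 = 624.15 K.
W = η·Q_H = 0.177 × 413 = 73.10 kJ, so Q_C = Q_H − W = 339.9 kJ.
Reservoir entropy changes: ΔS_H = −Q_H/T_H = −413/624.15 = -0.6617 kJ/K and ΔS_C = +Q_C/T_C = 339.9/288.00 = 1.180 kJ/K.
ΔS_univ = −Q_H/T_H + Q_C/T_C = 0.519 kJ/K (> 0, since η = 0.177 < η_Carnot = 0.539).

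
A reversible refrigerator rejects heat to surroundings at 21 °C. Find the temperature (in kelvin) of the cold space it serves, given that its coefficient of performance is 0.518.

T_H = 21 °C → 21 + 273.15 = 294.15 K.
COP_R = T_C/(T_H − T_C) ⇒ T_C = T_H·COP_R/(1 + COP_R) = 294.15 × 0.518/(1 + 0.518) = 100 K.

T_C ≈ 100 K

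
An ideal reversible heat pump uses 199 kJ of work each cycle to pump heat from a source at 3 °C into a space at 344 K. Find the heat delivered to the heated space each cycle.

T_C = 3 °C → 3 + 273.15 = 276.15 K.
The Carnot heat-pump COP is COP_HP = T_H/(T_H − T_C) = 344.00/67.85 = 5.0700.
Q_H = COP_HP · W = 5.0700 × 199 = 1010 kJ.

Q_H ≈ 1010 kJ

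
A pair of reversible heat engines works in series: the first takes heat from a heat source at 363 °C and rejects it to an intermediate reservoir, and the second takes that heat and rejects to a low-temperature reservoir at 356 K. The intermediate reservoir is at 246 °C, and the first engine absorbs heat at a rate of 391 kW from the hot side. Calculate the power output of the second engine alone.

T_H = 363 °C → 363 + 273.15 = 636.15 K.
T_m = 246 °C → 246 + 273.15 = 519.15 K.
Heat entering the second stage: Q_m = Q_H·(T_m/T_H) = 391 × 519.15/636.15 = 319 kW.
Second-stage efficiency η₂ = 1 − T_C/T_m = 1 − 356.00/519.15 = 0.3143, so W₂ = η₂·Q_m = 100 kW.

Ẇ₂ ≈ 100 kW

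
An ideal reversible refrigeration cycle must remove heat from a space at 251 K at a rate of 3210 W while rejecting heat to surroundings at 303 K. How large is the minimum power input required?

The reversible coefficient of performance is COP_R = T_C/(T_H − T_C) = 251.00/52.00 = 4.8269.
W = Q_C/COP_R = 3210/4.8269 = 665.0 W.

Ẇ_in ≈ 665.0 W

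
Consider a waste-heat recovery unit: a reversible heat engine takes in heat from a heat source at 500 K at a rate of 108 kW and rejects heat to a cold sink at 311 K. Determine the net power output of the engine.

η_rev = 1 − T_C/T_H = 1 − 311.00/500.00 = 0.3780.
W = η·Q_H = 0.3780 × 108 = 40.82 kW.

Ẇ ≈ 40.82 kW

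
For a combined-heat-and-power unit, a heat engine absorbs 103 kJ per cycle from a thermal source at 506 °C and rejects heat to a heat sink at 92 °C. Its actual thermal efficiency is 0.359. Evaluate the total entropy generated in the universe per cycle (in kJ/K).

ΔS_univ ≈ 0.0486 kJ/K

T_H = 506 °C → 506 + 273.15 = 779.15 K.
T_C = 92 °C → 92 + 273.15 = 365.15 K.
W = η·Q_H = 0.359 × 103 = 36.98 kJ, so Q_C = Q_H − W = 66.02 kJ.
The hot reservoir loses entropy Q_H/T_H = 103/779.15 = 0.1322 kJ/K; the cold reservoir gains Q_C/T_C = 66.02/365.15 = 0.1808 kJ/K.
ΔS_univ = −Q_H/T_H + Q_C/T_C = 0.0486 kJ/K (> 0, since η = 0.359 < η_Carnot = 0.531).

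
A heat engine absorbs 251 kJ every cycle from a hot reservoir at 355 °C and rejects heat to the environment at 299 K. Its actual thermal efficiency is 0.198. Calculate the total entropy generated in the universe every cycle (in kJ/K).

ΔS_univ ≈ 0.274 kJ/K

T_H = 355 °C → 355 + 273.15 = 628.15 K.
W = η·Q_H = 0.198 × 251 = 49.70 kJ, so Q_C = Q_H − W = 201.3 kJ.
The hot reservoir loses entropy Q_H/T_H = 251/628.15 = 0.3996 kJ/K; the cold reservoir gains Q_C/T_C = 201.3/299.00 = 0.6733 kJ/K.
ΔS_univ = −Q_H/T_H + Q_C/T_C = 0.274 kJ/K (> 0, since η = 0.198 < η_Carnot = 0.524).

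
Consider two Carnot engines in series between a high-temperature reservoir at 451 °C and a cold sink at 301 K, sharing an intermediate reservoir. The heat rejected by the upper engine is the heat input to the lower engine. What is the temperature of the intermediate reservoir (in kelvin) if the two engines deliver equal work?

T_H = 451 °C → 451 + 273.15 = 724.15 K.
For reversible stages Q_m = Q_H·(T_m/T_H). Setting W₁ = Q_H(1 − T_m/T_H) equal to W₂ = Q_m(1 − T_C/T_m) = Q_H·(T_m − T_C)/T_H gives T_H − T_m = T_m − T_C, so T_m = (T_H + T_C)/2 = (724.15 + 301.00)/2 = 512.6 K.

T_m ≈ 512.6 K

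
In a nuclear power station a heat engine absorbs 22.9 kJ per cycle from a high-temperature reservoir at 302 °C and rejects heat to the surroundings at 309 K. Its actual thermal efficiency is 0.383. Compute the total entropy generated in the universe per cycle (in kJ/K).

T_H = 302 °C → 302 + 273.15 = 575.15 K.
W = η·Q_H = 0.383 × 22.9 = 8.771 kJ, so Q_C = Q_H − W = 14.13 kJ.
Entropy balance on the reservoirs: −Q_H/T_H = -0.03982 kJ/K, +Q_C/T_C = 0.04573 kJ/K.
ΔS_univ = −Q_H/T_H + Q_C/T_C = 0.005910 kJ/K (> 0, since η = 0.383 < η_Carnot = 0.463).

ΔS_univ ≈ 0.005910 kJ/K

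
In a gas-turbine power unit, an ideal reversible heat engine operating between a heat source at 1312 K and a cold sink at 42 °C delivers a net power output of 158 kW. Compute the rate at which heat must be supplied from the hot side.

T_C = 42 °C → 42 + 273.15 = 315.15 K.
Since the cycle is reversible, η = 1 − T_C/T_H = 1 − 315.15/1312.00 = 0.7598.
Q_H = W/η = 158/0.7598 = 208 kW.

Q̇_H ≈ 208 kW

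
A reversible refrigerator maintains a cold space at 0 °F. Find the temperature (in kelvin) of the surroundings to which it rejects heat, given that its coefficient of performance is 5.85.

T_C = 0 °F → (0 − 32) × 5/9 = -17.78 °C = 255.37 K.
COP_R = T_C/(T_H − T_C) ⇒ T_H = T_C·(1 + 1/COP_R) = 255.37 × (1 + 1/5.85) = 299 K.

T_H ≈ 299 K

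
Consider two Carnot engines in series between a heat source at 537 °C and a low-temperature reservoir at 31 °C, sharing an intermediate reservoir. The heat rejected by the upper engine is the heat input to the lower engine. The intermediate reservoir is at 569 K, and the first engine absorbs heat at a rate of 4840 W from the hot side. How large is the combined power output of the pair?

T_H = 537 °C → 537 + 273.15 = 810.15 K.
T_C = 31 °C → 31 + 273.15 = 304.15 K.
Two reversible stages in series are equivalent to a single Carnot engine between T_H and T_C, so η_total = 1 − T_C/T_H = 1 − 304.15/810.15 = 0.6246.
W_total = η_total · Q_H = 0.6246 × 4840 = 3020 W.

Ẇ_total ≈ 3020 W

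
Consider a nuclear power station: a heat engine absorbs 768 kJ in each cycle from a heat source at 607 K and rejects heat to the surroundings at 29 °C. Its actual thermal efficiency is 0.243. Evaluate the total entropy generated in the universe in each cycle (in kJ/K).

ΔS_univ ≈ 0.659 kJ/K

T_C = 29 °C → 29 + 273.15 = 302.15 K.
W = η·Q_H = 0.243 × 768 = 186.6 kJ, so Q_C = Q_H − W = 581.4 kJ.
The hot reservoir loses entropy Q_H/T_H = 768/607.00 = 1.265 kJ/K; the cold reservoir gains Q_C/T_C = 581.4/302.15 = 1.924 kJ/K.
ΔS_univ = −Q_H/T_H + Q_C/T_C = 0.659 kJ/K (> 0, since η = 0.243 < η_Carnot = 0.502).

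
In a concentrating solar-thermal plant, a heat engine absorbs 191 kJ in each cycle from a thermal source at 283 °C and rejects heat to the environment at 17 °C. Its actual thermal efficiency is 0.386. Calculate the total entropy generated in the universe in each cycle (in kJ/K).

T_H = 283 °C → 283 + 273.15 = 556.15 K.
T_C = 17 °C → 17 + 273.15 = 290.15 K.
W = η·Q_H = 0.386 × 191 = 73.73 kJ, so Q_C = Q_H − W = 117.3 kJ.
Reservoir entropy changes: ΔS_H = −Q_H/T_H = −191/556.15 = -0.3434 kJ/K and ΔS_C = +Q_C/T_C = 117.3/290.15 = 0.4042 kJ/K.
ΔS_univ = −Q_H/T_H + Q_C/T_C = 0.0608 kJ/K (> 0, since η = 0.386 < η_Carnot = 0.478).

ΔS_univ ≈ 0.0608 kJ/K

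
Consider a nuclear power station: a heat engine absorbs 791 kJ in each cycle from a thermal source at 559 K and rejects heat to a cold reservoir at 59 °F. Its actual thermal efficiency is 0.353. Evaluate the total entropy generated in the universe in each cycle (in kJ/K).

ΔS_univ ≈ 0.3611 kJ/K

T_C = 59 °F → (59 − 32) × 5/9 = 15.00 °C = 288.15 K.
W = η·Q_H = 0.353 × 791 = 279.2 kJ, so Q_C = Q_H − W = 511.8 kJ.
Reservoir entropy changes: ΔS_H = −Q_H/T_H = −791/559.00 = -1.415 kJ/K and ΔS_C = +Q_C/T_C = 511.8/288.15 = 1.776 kJ/K.
ΔS_univ = −Q_H/T_H + Q_C/T_C = 0.3611 kJ/K (> 0, since η = 0.353 < η_Carnot = 0.485).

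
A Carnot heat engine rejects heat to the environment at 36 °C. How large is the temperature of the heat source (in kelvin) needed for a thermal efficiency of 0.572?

T_H ≈ 722 K

T_C = 36 °C → 36 + 273.15 = 309.15 K.
From η = 1 − T_C/T_H, solving for T_H gives T_H = T_C/(1 − η) = 309.15/(1 − 0.572) = 722 K.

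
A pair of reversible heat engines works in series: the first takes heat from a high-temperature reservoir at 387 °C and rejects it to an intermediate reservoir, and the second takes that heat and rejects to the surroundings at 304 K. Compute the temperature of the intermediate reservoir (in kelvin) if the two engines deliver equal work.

T_H = 387 °C → 387 + 273.15 = 660.15 K.
For reversible stages Q_m = Q_H·(T_m/T_H). Setting W₁ = Q_H(1 − T_m/T_H) equal to W₂ = Q_m(1 − T_C/T_m) = Q_H·(T_m − T_C)/T_H gives T_H − T_m = T_m − T_C, so T_m = (T_H + T_C)/2 = (660.15 + 304.00)/2 = 482 K.

T_m ≈ 482 K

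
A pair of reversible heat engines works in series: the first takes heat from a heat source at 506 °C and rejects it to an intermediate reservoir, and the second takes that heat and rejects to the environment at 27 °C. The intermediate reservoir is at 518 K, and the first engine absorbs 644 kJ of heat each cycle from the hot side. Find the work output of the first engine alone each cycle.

T_H = 506 °C → 506 + 273.15 = 779.15 K.
T_C = 27 °C → 27 + 273.15 = 300.15 K.
First-stage efficiency η₁ = 1 − T_m/T_H = 1 − 518.00/779.15 = 0.3352.
W₁ = η₁·Q_H = 0.3352 × 644 = 216 kJ.

W₁ ≈ 216 kJ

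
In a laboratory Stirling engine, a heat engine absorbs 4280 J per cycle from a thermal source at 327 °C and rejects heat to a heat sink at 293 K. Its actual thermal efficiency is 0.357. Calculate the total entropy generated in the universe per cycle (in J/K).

ΔS_univ ≈ 2.261 J/K

T_H = 327 °C → 327 + 273.15 = 600.15 K.
W = η·Q_H = 0.357 × 4280 = 1528 J, so Q_C = Q_H − W = 2752 J.
Entropy balance on the reservoirs: −Q_H/T_H = -7.132 J/K, +Q_C/T_C = 9.393 J/K.
ΔS_univ = −Q_H/T_H + Q_C/T_C = 2.261 J/K (> 0, since η = 0.357 < η_Carnot = 0.512).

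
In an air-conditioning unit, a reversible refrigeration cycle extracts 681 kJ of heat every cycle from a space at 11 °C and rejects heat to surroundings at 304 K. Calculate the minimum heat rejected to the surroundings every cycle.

Q_H ≈ 729 kJ

T_C = 11 °C → 11 + 273.15 = 284.15 K.
For a reversible cycle Q_H/Q_C = T_H/T_C, so Q_H = Q_C·T_H/T_C = 681 × 304.00/284.15 = 729 kJ.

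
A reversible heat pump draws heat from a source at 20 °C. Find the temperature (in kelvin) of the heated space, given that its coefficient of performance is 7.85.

T_H ≈ 336 K

T_C = 20 °C → 20 + 273.15 = 293.15 K.
COP_HP = T_H/(T_H − T_C) ⇒ T_H = T_C·COP_HP/(COP_HP − 1) = 293.15 × 7.85/(7.85 − 1) = 336 K.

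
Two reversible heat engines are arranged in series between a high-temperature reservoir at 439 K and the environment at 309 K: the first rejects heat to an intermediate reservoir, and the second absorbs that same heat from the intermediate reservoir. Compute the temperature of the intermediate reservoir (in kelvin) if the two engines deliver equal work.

T_m ≈ 374 K

For reversible stages Q_m = Q_H·(T_m/T_H). Setting W₁ = Q_H(1 − T_m/T_H) equal to W₂ = Q_m(1 − T_C/T_m) = Q_H·(T_m − T_C)/T_H gives T_H − T_m = T_m − T_C, so T_m = (T_H + T_C)/2 = (439.00 + 309.00)/2 = 374 K.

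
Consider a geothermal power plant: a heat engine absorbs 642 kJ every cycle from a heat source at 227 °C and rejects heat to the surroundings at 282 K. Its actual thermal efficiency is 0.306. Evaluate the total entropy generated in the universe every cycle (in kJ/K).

ΔS_univ ≈ 0.296 kJ/K

T_H = 227 °C → 227 + 273.15 = 500.15 K.
W = η·Q_H = 0.306 × 642 = 196.5 kJ, so Q_C = Q_H − W = 445.5 kJ.
The hot reservoir loses entropy Q_H/T_H = 642/500.15 = 1.284 kJ/K; the cold reservoir gains Q_C/T_C = 445.5/282.00 = 1.580 kJ/K.
ΔS_univ = −Q_H/T_H + Q_C/T_C = 0.296 kJ/K (> 0, since η = 0.306 < η_Carnot = 0.436).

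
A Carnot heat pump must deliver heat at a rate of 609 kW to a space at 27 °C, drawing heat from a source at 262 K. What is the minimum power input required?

Ẇ_in ≈ 77.4 kW

T_H = 27 °C → 27 + 273.15 = 300.15 K.
The Carnot heat-pump COP is COP_HP = T_H/(T_H − T_C) = 300.15/38.15 = 7.8676.
W = Q_H/COP_HP = 609/7.8676 = 77.4 kW.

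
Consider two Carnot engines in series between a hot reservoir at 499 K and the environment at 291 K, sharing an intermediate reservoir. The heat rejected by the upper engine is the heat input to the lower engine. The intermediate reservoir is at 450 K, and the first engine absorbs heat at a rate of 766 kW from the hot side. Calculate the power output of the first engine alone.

Ẇ₁ ≈ 75.2 kW

First-stage efficiency η₁ = 1 − T_m/T_H = 1 − 450.00/499.00 = 0.0982.
W₁ = η₁·Q_H = 0.0982 × 766 = 75.2 kW.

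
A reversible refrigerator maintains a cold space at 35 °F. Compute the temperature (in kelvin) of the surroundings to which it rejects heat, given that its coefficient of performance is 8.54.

T_H ≈ 307.0 K

T_C = 35 °F → (35 − 32) × 5/9 = 1.67 °C = 274.82 K.
COP_R = T_C/(T_H − T_C) ⇒ T_H = T_C·(1 + 1/COP_R) = 274.82 × (1 + 1/8.54) = 307.0 K.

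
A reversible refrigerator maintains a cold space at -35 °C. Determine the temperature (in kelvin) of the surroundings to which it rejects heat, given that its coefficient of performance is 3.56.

T_C = -35 °C → -35 + 273.15 = 238.15 K.
COP_R = T_C/(T_H − T_C) ⇒ T_H = T_C·(1 + 1/COP_R) = 238.15 × (1 + 1/3.56) = 305 K.

T_H ≈ 305 K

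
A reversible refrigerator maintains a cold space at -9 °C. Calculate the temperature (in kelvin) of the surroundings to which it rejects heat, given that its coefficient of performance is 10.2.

T_H ≈ 290 K

T_C = -9 °C → -9 + 273.15 = 264.15 K.
COP_R = T_C/(T_H − T_C) ⇒ T_H = T_C·(1 + 1/COP_R) = 264.15 × (1 + 1/10.2) = 290 K.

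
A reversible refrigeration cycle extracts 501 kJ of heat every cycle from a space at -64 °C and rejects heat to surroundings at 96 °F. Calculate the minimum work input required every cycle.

T_H = 96 °F → (96 − 32) × 5/9 = 35.56 °C = 308.71 K.
T_C = -64 °C → -64 + 273.15 = 209.15 K.
COP_R = T_C/(T_H − T_C) = 209.15/99.56 = 2.1008.
W = Q_C/COP_R = 501/2.1008 = 238 kJ.

W_in ≈ 238 kJ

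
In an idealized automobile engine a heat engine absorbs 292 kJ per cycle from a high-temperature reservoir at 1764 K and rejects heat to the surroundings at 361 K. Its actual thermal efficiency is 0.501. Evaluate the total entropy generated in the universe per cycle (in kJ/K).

W = η·Q_H = 0.501 × 292 = 146.3 kJ, so Q_C = Q_H − W = 145.7 kJ.
The hot reservoir loses entropy Q_H/T_H = 292/1764.00 = 0.1655 kJ/K; the cold reservoir gains Q_C/T_C = 145.7/361.00 = 0.4036 kJ/K.
ΔS_univ = −Q_H/T_H + Q_C/T_C = 0.238 kJ/K (> 0, since η = 0.501 < η_Carnot = 0.795).

ΔS_univ ≈ 0.238 kJ/K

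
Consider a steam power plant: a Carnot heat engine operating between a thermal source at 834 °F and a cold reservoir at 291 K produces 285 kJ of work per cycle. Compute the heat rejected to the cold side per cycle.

Q_C ≈ 193.9 kJ

T_H = 834 °F → (834 − 32) × 5/9 = 445.56 °C = 718.71 K.
Since the cycle is reversible, η = 1 − T_C/T_H = 1 − 291.00/718.71 = 0.5951.
Since Q_C/Q_H = T_C/T_H and Q_H = W/η, Q_C = W·T_C/(T_H − T_C) = 285 × 291.00/427.71 = 193.9 kJ.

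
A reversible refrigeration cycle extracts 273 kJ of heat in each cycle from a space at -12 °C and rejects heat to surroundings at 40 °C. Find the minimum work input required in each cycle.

W_in ≈ 54.4 kJ

T_H = 40 °C → 40 + 273.15 = 313.15 K.
T_C = -12 °C → -12 + 273.15 = 261.15 K.
The reversible coefficient of performance is COP_R = T_C/(T_H − T_C) = 261.15/52.00 = 5.0221.
W = Q_C/COP_R = 273/5.0221 = 54.4 kJ.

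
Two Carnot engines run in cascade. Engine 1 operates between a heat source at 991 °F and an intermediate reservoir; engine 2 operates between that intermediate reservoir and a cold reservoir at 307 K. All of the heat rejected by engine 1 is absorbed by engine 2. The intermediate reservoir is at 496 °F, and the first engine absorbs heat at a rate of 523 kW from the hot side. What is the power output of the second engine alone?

Ẇ₂ ≈ 145.3 kW

T_H = 991 °F → (991 − 32) × 5/9 = 532.78 °C = 805.93 K.
T_m = 496 °F → (496 − 32) × 5/9 = 257.78 °C = 530.93 K.
Heat entering the second stage: Q_m = Q_H·(T_m/T_H) = 523 × 530.93/805.93 = 344.5 kW.
Second-stage efficiency η₂ = 1 − T_C/T_m = 1 − 307.00/530.93 = 0.4218, so W₂ = η₂·Q_m = 145.3 kW.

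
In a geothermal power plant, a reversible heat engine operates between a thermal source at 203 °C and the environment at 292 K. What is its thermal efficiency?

T_H = 203 °C → 203 + 273.15 = 476.15 K.
The Carnot efficiency is η = 1 − T_C/T_H = 1 − 292.00/476.15 = 0.387.

η ≈ 0.387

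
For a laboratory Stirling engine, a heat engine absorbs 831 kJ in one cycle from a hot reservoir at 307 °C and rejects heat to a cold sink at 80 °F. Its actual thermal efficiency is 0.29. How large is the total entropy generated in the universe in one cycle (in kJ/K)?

T_H = 307 °C → 307 + 273.15 = 580.15 K.
T_C = 80 °F → (80 − 32) × 5/9 = 26.67 °C = 299.82 K.
W = η·Q_H = 0.29 × 831 = 241.0 kJ, so Q_C = Q_H − W = 590.0 kJ.
Entropy balance on the reservoirs: −Q_H/T_H = -1.432 kJ/K, +Q_C/T_C = 1.968 kJ/K.
ΔS_univ = −Q_H/T_H + Q_C/T_C = 0.536 kJ/K (> 0, since η = 0.29 < η_Carnot = 0.483).

ΔS_univ ≈ 0.536 kJ/K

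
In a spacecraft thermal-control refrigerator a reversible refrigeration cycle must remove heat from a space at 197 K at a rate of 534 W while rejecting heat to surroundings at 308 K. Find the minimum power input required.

Ẇ_in ≈ 301 W

Carnot COP: COP_R = T_C/(T_H − T_C) = 197.00/111.00 = 1.7748.
W = Q_C/COP_R = 534/1.7748 = 301 W.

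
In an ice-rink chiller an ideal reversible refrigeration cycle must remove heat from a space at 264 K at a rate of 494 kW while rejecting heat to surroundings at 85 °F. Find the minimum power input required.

Ẇ_in ≈ 72.2 kW

T_H = 85 °F → (85 − 32) × 5/9 = 29.44 °C = 302.59 K.
Carnot COP: COP_R = T_C/(T_H − T_C) = 264.00/38.59 = 6.8404.
W = Q_C/COP_R = 494/6.8404 = 72.2 kW.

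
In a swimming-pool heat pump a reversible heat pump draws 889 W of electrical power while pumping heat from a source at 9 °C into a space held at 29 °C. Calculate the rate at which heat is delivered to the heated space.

T_H = 29 °C → 29 + 273.15 = 302.15 K.
T_C = 9 °C → 9 + 273.15 = 282.15 K.
COP_HP = T_H/(T_H − T_C) = 302.15/20.00 = 15.1075.
Q_H = COP_HP · W = 15.1075 × 889 = 13400 W.

Q̇_H ≈ 13400 W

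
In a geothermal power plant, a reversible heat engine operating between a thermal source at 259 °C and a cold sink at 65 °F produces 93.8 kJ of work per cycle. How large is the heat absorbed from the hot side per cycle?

T_H = 259 °C → 259 + 273.15 = 532.15 K.
T_C = 65 °F → (65 − 32) × 5/9 = 18.33 °C = 291.48 K.
Carnot efficiency: η = 1 − T_C/T_H = 1 − 291.48/532.15 = 0.4523.
Q_H = W/η = 93.8/0.4523 = 207.4 kJ.

Q_H ≈ 207.4 kJ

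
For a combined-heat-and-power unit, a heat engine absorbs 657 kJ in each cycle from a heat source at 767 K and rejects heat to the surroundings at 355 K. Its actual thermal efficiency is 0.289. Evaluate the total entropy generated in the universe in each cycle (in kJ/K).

W = η·Q_H = 0.289 × 657 = 189.9 kJ, so Q_C = Q_H − W = 467.1 kJ.
The hot reservoir loses entropy Q_H/T_H = 657/767.00 = 0.8566 kJ/K; the cold reservoir gains Q_C/T_C = 467.1/355.00 = 1.316 kJ/K.
ΔS_univ = −Q_H/T_H + Q_C/T_C = 0.459 kJ/K (> 0, since η = 0.289 < η_Carnot = 0.537).

ΔS_univ ≈ 0.459 kJ/K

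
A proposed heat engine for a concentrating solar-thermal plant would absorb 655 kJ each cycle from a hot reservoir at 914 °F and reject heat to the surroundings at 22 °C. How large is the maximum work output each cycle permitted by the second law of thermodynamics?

T_H = 914 °F → (914 − 32) × 5/9 = 490.00 °C = 763.15 K.
T_C = 22 °C → 22 + 273.15 = 295.15 K.
By the Carnot theorem, η_max = 1 − T_C/T_H = 1 − 295.15/763.15 = 0.6132.
W_max = η_max · Q_H = 0.6132 × 655 = 402 kJ.

W_max ≈ 402 kJ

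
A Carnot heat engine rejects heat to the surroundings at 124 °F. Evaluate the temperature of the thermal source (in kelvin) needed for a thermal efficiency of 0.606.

T_C = 124 °F → (124 − 32) × 5/9 = 51.11 °C = 324.26 K.
From η = 1 − T_C/T_H, solving for T_H gives T_H = T_C/(1 − η) = 324.26/(1 − 0.606) = 823 K.

T_H ≈ 823 K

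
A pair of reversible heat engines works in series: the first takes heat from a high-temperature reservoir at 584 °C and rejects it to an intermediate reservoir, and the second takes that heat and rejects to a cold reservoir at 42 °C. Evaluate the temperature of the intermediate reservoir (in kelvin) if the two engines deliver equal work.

T_H = 584 °C → 584 + 273.15 = 857.15 K.
T_C = 42 °C → 42 + 273.15 = 315.15 K.
For reversible stages Q_m = Q_H·(T_m/T_H). Setting W₁ = Q_H(1 − T_m/T_H) equal to W₂ = Q_m(1 − T_C/T_m) = Q_H·(T_m − T_C)/T_H gives T_H − T_m = T_m − T_C, so T_m = (T_H + T_C)/2 = (857.15 + 315.15)/2 = 586 K.

T_m ≈ 586 K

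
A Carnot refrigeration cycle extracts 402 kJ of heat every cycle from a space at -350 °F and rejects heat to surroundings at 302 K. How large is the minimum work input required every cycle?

W_in ≈ 1590 kJ

T_C = -350 °F → (-350 − 32) × 5/9 = -212.22 °C = 60.93 K.
COP_R = T_C/(T_H − T_C) = 60.93/241.07 = 0.2527.
W = Q_C/COP_R = 402/0.2527 = 1590 kJ.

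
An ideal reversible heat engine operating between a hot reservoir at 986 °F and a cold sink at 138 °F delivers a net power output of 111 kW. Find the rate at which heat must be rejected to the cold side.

T_H = 986 °F → (986 − 32) × 5/9 = 530.00 °C = 803.15 K.
T_C = 138 °F → (138 − 32) × 5/9 = 58.89 °C = 332.04 K.
Carnot efficiency: η = 1 − T_C/T_H = 1 − 332.04/803.15 = 0.5866.
Since Q_C/Q_H = T_C/T_H and Q_H = W/η, Q_C = W·T_C/(T_H − T_C) = 111 × 332.04/471.11 = 78.23 kW.

Q̇_C ≈ 78.23 kW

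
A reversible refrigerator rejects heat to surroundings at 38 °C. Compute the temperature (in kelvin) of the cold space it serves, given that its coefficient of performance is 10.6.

T_C ≈ 284 K

T_H = 38 °C → 38 + 273.15 = 311.15 K.
COP_R = T_C/(T_H − T_C) ⇒ T_C = T_H·COP_R/(1 + COP_R) = 311.15 × 10.6/(1 + 10.6) = 284 K.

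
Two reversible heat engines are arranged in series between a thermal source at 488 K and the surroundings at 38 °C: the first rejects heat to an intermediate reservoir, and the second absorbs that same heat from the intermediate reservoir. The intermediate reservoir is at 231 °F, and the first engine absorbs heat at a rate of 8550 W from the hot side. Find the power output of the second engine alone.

Ẇ₂ ≈ 1270 W

T_C = 38 °C → 38 + 273.15 = 311.15 K.
T_m = 231 °F → (231 − 32) × 5/9 = 110.56 °C = 383.71 K.
Heat entering the second stage: Q_m = Q_H·(T_m/T_H) = 8550 × 383.71/488.00 = 6720 W.
Second-stage efficiency η₂ = 1 − T_C/T_m = 1 − 311.15/383.71 = 0.1891, so W₂ = η₂·Q_m = 1270 W.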